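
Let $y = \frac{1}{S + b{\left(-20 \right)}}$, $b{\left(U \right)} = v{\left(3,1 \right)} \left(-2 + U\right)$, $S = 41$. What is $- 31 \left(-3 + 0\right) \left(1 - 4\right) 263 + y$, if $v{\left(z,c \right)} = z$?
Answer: $- \frac{1834426}{25} \approx -73377.0$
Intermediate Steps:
$b{\left(U \right)} = -6 + 3 U$ ($b{\left(U \right)} = 3 \left(-2 + U\right) = -6 + 3 U$)
$y = - \frac{1}{25}$ ($y = \frac{1}{41 + \left(-6 + 3 \left(-20\right)\right)} = \frac{1}{41 - 66} = \frac{1}{-25} = - \frac{1}{25} \approx -0.04$)
$- 31 \left(-3 + 0\right) \left(1 - 4\right) 263 + y = - 31 \left(-3 + 0\right) \left(1 - 4\right) 263 - \frac{1}{25} = - 31 \left(\left(-3\right) \left(-3\right)\right) 263 - \frac{1}{25} = \left(-31\right) 9 \cdot 263 - \frac{1}{25} = \left(-279\right) 263 - \frac{1}{25} = -73377 - \frac{1}{25} = - \frac{1834426}{25}$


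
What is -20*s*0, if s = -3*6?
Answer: 0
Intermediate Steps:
s = -18
-20*s*0 = -20*(-18)*0 = 360*0 = 0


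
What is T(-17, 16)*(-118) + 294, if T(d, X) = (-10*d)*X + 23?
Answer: -323380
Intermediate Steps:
T(d, X) = 23 - 10*X*d (T(d, X) = -10*X*d + 23 = 23 - 10*X*d)
T(-17, 16)*(-118) + 294 = (23 - 10*16*(-17))*(-118) + 294 = (23 + 2720)*(-118) + 294 = 2743*(-118) + 294 = -323674 + 294 = -323380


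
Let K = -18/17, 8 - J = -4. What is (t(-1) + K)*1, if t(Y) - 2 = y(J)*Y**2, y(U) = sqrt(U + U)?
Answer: 16/17 + 2*sqrt(6) ≈ 5.8402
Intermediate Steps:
J = 12 (J = 8 - 1*(-4) = 8 + 4 = 12)
y(U) = sqrt(2)*sqrt(U) (y(U) = sqrt(2*U) = sqrt(2)*sqrt(U))
K = -18/17 (K = -18*1/17 = -18/17 ≈ -1.0588)
t(Y) = 2 + 2*sqrt(6)*Y**2 (t(Y) = 2 + (sqrt(2)*sqrt(12))*Y**2 = 2 + (sqrt(2)*(2*sqrt(3)))*Y**2 = 2 + (2*sqrt(6))*Y**2 = 2 + 2*sqrt(6)*Y**2)
(t(-1) + K)*1 = ((2 + 2*sqrt(6)*(-1)**2) - 18/17)*1 = ((2 + 2*sqrt(6)*1) - 18/17)*1 = ((2 + 2*sqrt(6)) - 18/17)*1 = (16/17 + 2*sqrt(6))*1 = 16/17 + 2*sqrt(6)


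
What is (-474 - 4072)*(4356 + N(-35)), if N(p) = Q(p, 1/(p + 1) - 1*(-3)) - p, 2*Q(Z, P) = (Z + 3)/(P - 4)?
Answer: -701125034/35 ≈ -2.0032e+7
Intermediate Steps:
Q(Z, P) = (3 + Z)/(2*(-4 + P)) (Q(Z, P) = ((Z + 3)/(P - 4))/2 = ((3 + Z)/(-4 + P))/2 = (3 + Z)/(2*(-4 + P)))
N(p) = -p + (3 + p)/(2*(-1 + 1/(1 + p))) (N(p) = (3 + p)/(2*(-4 + (1/(p + 1) - 1*(-3)))) - p = (3 + p)/(2*(-4 + (1/(1 + p) + 3))) - p = (3 + p)/(2*(-4 + (3 + 1/(1 + p)))) - p = (3 + p)/(2*(-1 + 1/(1 + p))) - p = -p + (3 + p)/(2*(-1 + 1/(1 + p))))
(-474 - 4072)*(4356 + N(-35)) = (-474 - 4072)*(4356 + (-2 - 3/2*(-35) - 3/2/(-35))) = -4546*(4356 + (-2 + 105/2 - 3/2*(-1/35))) = -4546*(4356 + (-2 + 105/2 + 3/70)) = -4546*(4356 + 1769/35) = -4546*154229/35 = -701125034/35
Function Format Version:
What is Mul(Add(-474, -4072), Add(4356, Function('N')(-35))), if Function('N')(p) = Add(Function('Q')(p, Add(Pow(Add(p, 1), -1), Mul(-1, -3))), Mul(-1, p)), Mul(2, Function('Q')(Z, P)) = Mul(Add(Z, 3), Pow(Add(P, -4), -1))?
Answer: Rational(-701125034, 35) ≈ -2.0032e+7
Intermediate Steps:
Function('Q')(Z, P) = Mul(Rational(1, 2), Pow(Add(-4, P), -1), Add(3, Z)) (Function('Q')(Z, P) = Mul(Rational(1, 2), Mul(Add(Z, 3), Pow(Add(P, -4), -1))) = Mul(Rational(1, 2), Mul(Add(3, Z), Pow(Add(-4, P), -1))) = Mul(Rational(1, 2), Mul(Pow(Add(-4, P), -1), Add(3, Z))) = Mul(Rational(1, 2), Pow(Add(-4, P), -1), Add(3, Z)))
Function('N')(p) = Add(Mul(-1, p), Mul(Rational(1, 2), Pow(Add(-1, Pow(Add(1, p), -1)), -1), Add(3, p))) (Function('N')(p) = Add(Mul(Rational(1, 2), Pow(Add(-4, Add(Pow(Add(p, 1), -1), Mul(-1, -3))), -1), Add(3, p)), Mul(-1, p)) = Add(Mul(Rational(1, 2), Pow(Add(-4, Add(Pow(Add(1, p), -1), 3)), -1), Add(3, p)), Mul(-1, p)) = Add(Mul(Rational(1, 2), Pow(Add(-4, Add(3, Pow(Add(1, p), -1))), -1), Add(3, p)), Mul(-1, p)) = Add(Mul(Rational(1, 2), Pow(Add(-1, Pow(Add(1, p), -1)), -1), Add(3, p)), Mul(-1, p)) = Add(Mul(-1, p), Mul(Rational(1, 2), Pow(Add(-1, Pow(Add(1, p), -1)), -1), Add(3, p))))
Mul(Add(-474, -4072), Add(4356, Function('N')(-35))) = Mul(Add(-474, -4072), Add(4356, Add(-2, Mul(Rational(-3, 2), -35), Mul(Rational(-3, 2), Pow(-35, -1))))) = Mul(-4546, Add(4356, Add(-2, Rational(105, 2), Mul(Rational(-3, 2), Rational(-1, 35))))) = Mul(-4546, Add(4356, Add(-2, Rational(105, 2), Rational(3, 70)))) = Mul(-4546, Add(4356, Rational(1769, 35))) = Mul(-4546, Rational(154229, 35)) = Rational(-701125034, 35)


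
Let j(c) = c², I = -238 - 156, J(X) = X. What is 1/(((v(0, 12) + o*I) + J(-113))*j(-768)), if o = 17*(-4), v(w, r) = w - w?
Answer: 1/15735914496 ≈ 6.3549e-11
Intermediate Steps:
v(w, r) = 0
I = -394
o = -68
1/(((v(0, 12) + o*I) + J(-113))*j(-768)) = 1/(((0 - 68*(-394)) - 113)*((-768)²)) = 1/(((0 + 26792) - 113)*589824) = (1/589824)/(26792 - 113) = (1/589824)/26679 = (1/26679)*(1/589824) = 1/15735914496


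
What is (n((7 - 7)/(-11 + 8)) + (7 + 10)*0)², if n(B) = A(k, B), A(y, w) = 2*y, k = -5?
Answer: 100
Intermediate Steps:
n(B) = -10 (n(B) = 2*(-5) = -10)
(n((7 - 7)/(-11 + 8)) + (7 + 10)*0)² = (-10 + (7 + 10)*0)² = (-10 + 17*0)² = (-10 + 0)² = (-10)² = 100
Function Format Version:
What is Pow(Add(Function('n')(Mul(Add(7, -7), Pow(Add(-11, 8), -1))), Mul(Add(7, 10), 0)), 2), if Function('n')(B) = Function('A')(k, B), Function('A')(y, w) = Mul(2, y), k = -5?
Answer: 100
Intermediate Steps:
Function('n')(B) = -10 (Function('n')(B) = Mul(2, -5) = -10)
Pow(Add(Function('n')(Mul(Add(7, -7), Pow(Add(-11, 8), -1))), Mul(Add(7, 10), 0)), 2) = Pow(Add(-10, Mul(Add(7, 10), 0)), 2) = Pow(Add(-10, Mul(17, 0)), 2) = Pow(Add(-10, 0), 2) = Pow(-10, 2) = 100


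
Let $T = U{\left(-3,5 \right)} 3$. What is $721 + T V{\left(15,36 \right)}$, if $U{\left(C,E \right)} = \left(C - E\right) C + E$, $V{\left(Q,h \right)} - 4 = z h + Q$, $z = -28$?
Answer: $-85322$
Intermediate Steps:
$V{\left(Q,h \right)} = 4 + Q - 28 h$ ($V{\left(Q,h \right)} = 4 + \left(- 28 h + Q\right) = 4 + \left(Q - 28 h\right) = 4 + Q - 28 h$)
$U{\left(C,E \right)} = E + C \left(C - E\right)$ ($U{\left(C,E \right)} = C \left(C - E\right) + E = E + C \left(C - E\right)$)
$T = 87$ ($T = \left(5 + \left(-3\right)^{2} - \left(-3\right) 5\right) 3 = \left(5 + 9 + 15\right) 3 = 29 \cdot 3 = 87$)
$721 + T V{\left(15,36 \right)} = 721 + 87 \left(4 + 15 - 1008\right) = 721 + 87 \left(-989\right) = 721 - 86043 = -85322$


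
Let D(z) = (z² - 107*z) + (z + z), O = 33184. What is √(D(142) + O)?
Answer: √38438 ≈ 196.06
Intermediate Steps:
D(z) = z² - 105*z (D(z) = (z² - 107*z) + 2*z = z² - 105*z)
√(D(142) + O) = √(142*(-105 + 142) + 33184) = √(142*37 + 33184) = √(5254 + 33184) = √38438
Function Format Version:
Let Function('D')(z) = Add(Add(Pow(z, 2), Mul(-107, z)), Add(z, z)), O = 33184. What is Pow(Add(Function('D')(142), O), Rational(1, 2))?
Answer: Pow(38438, Rational(1, 2)) ≈ 196.06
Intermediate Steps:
Function('D')(z) = Add(Pow(z, 2), Mul(-105, z)) (Function('D')(z) = Add(Add(Pow(z, 2), Mul(-107, z)), Mul(2, z)) = Add(Pow(z, 2), Mul(-105, z)))
Pow(Add(Function('D')(142), O), Rational(1, 2)) = Pow(Add(Mul(142, Add(-105, 142)), 33184), Rational(1, 2)) = Pow(Add(Mul(142, 37), 33184), Rational(1, 2)) = Pow(Add(5254, 33184), Rational(1, 2)) = Pow(38438, Rational(1, 2))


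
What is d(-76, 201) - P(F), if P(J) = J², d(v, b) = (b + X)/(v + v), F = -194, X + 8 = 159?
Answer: -715128/19 ≈ -37638.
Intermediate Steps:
X = 151 (X = -8 + 159 = 151)
d(v, b) = (151 + b)/(2*v) (d(v, b) = (b + 151)/(v + v) = (151 + b)/((2*v)) = (151 + b)*(1/(2*v)) = (151 + b)/(2*v))
d(-76, 201) - P(F) = (½)*(151 + 201)/(-76) - 1*(-194)² = (½)*(-1/76)*352 - 1*37636 = -44/19 - 37636 = -715128/19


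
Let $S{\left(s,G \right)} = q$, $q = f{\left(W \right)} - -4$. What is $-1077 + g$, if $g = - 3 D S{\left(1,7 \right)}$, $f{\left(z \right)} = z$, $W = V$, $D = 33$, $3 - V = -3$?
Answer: $-2067$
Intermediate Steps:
$V = 6$ ($V = 3 - -3 = 3 + 3 = 6$)
$W = 6$
$q = 10$ ($q = 6 - -4 = 6 + 4 = 10$)
$S{\left(s,G \right)} = 10$
$g = -990$ ($g = \left(-3\right) 33 \cdot 10 = \left(-99\right) 10 = -990$)
$-1077 + g = -1077 - 990 = -2067$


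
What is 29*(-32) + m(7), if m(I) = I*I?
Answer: -879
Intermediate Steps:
m(I) = I**2
29*(-32) + m(7) = 29*(-32) + 7**2 = -928 + 49 = -879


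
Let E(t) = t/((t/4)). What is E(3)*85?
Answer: 340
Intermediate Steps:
E(t) = 4 (E(t) = t/((t*(¼))) = t/((t/4)) = t*(4/t) = 4)
E(3)*85 = 4*85 = 340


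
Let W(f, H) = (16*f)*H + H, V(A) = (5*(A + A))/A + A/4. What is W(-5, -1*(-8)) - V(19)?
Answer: -2587/4 ≈ -646.75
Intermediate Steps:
V(A) = 10 + A/4 (V(A) = (5*(2*A))/A + A*(¼) = (10*A)/A + A/4 = 10 + A/4)
W(f, H) = H + 16*H*f (W(f, H) = 16*H*f + H = H + 16*H*f)
W(-5, -1*(-8)) - V(19) = (-1*(-8))*(1 + 16*(-5)) - (10 + (¼)*19) = 8*(1 - 80) - (10 + 19/4) = 8*(-79) - 1*59/4 = -632 - 59/4 = -2587/4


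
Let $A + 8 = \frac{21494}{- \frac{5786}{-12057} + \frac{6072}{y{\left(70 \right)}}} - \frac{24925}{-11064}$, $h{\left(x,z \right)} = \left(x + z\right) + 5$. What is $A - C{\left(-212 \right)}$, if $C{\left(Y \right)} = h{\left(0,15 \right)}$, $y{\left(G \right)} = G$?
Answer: $\frac{4084964051803}{18510857544} \approx 220.68$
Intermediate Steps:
$h{\left(x,z \right)} = 5 + x + z$
$C{\left(Y \right)} = 20$ ($C{\left(Y \right)} = 5 + 0 + 15 = 20$)
$A = \frac{4455181202683}{18510857544}$ ($A = -8 - \left(- \frac{24925}{11064} - \frac{21494}{- \frac{5786}{-12057} + \frac{6072}{70}}\right) = -8 - \left(- \frac{24925}{11064} - \frac{21494}{\left(-5786\right) \left(- \frac{1}{12057}\right) + 6072 \cdot \frac{1}{70}}\right) = -8 + \left(\frac{21494}{\frac{5786}{12057} + \frac{3036}{35}} + \frac{24925}{11064}\right) = -8 + \left(\frac{21494}{\frac{36807562}{421995}} + \frac{24925}{11064}\right) = -8 + \left(21494 \cdot \frac{421995}{36807562} + \frac{24925}{11064}\right) = -8 + \left(\frac{412289115}{1673071} + \frac{24925}{11064}\right) = -8 + \frac{4603268063035}{18510857544} = \frac{4455181202683}{18510857544} \approx 240.68$)
$A - C{\left(-212 \right)} = \frac{4455181202683}{18510857544} - 20 = \frac{4084964051803}{18510857544}$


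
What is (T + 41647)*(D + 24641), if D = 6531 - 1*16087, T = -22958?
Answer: 281923565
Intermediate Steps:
D = -9556 (D = 6531 - 16087 = -9556)
(T + 41647)*(D + 24641) = (-22958 + 41647)*(-9556 + 24641) = 18689*15085 = 281923565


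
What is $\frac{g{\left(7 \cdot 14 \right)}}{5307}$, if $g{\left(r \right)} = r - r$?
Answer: $0$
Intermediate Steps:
$g{\left(r \right)} = 0$
$\frac{g{\left(7 \cdot 14 \right)}}{5307} = \frac{0}{5307} = 0 \cdot \frac{1}{5307} = 0$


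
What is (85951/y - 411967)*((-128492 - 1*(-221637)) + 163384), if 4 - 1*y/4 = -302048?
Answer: -127685190611388865/1208208 ≈ -1.0568e+11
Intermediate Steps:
y = 1208208 (y = 16 - 4*(-302048) = 16 + 1208192 = 1208208)
(85951/y - 411967)*((-128492 - 1*(-221637)) + 163384) = (85951/1208208 - 411967)*((-128492 - 1*(-221637)) + 163384) = (85951*(1/1208208) - 411967)*((-128492 + 221637) + 163384) = (85951/1208208 - 411967)*(93145 + 163384) = -497741739185/1208208*256529 = -127685190611388865/1208208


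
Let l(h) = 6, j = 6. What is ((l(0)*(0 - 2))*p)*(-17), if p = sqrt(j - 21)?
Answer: 204*I*sqrt(15) ≈ 790.09*I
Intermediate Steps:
p = I*sqrt(15) (p = sqrt(6 - 21) = sqrt(-15) = I*sqrt(15) ≈ 3.873*I)
((l(0)*(0 - 2))*p)*(-17) = ((6*(0 - 2))*(I*sqrt(15)))*(-17) = ((6*(-2))*(I*sqrt(15)))*(-17) = -12*I*sqrt(15)*(-17) = 204*I*sqrt(15)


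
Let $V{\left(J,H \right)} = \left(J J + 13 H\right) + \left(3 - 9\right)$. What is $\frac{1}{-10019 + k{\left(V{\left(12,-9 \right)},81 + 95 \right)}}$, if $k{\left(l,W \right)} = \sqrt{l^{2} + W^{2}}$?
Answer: $- \frac{10019}{100348944} - \frac{\sqrt{31417}}{100348944} \approx -0.00010161$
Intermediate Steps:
$V{\left(J,H \right)} = -6 + J^{2} + 13 H$ ($V{\left(J,H \right)} = \left(J^{2} + 13 H\right) + \left(3 - 9\right) = \left(J^{2} + 13 H\right) - 6 = -6 + J^{2} + 13 H$)
$k{\left(l,W \right)} = \sqrt{W^{2} + l^{2}}$
$\frac{1}{-10019 + k{\left(V{\left(12,-9 \right)},81 + 95 \right)}} = \frac{1}{-10019 + \sqrt{\left(81 + 95\right)^{2} + \left(-6 + 12^{2} + 13 \left(-9\right)\right)^{2}}} = \frac{1}{-10019 + \sqrt{176^{2} + \left(-6 + 144 - 117\right)^{2}}} = \frac{1}{-10019 + \sqrt{30976 + 21^{2}}} = \frac{1}{-10019 + \sqrt{30976 + 441}} = \frac{1}{-10019 + \sqrt{31417}}$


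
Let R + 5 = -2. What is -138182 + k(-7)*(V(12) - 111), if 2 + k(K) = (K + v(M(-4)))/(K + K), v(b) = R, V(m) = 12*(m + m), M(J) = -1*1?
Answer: -138359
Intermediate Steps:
M(J) = -1
R = -7 (R = -5 - 2 = -7)
V(m) = 24*m (V(m) = 12*(2*m) = 24*m)
v(b) = -7
k(K) = -2 + (-7 + K)/(2*K) (k(K) = -2 + (K - 7)/(K + K) = -2 + (-7 + K)/((2*K)) = -2 + (-7 + K)*(1/(2*K)) = -2 + (-7 + K)/(2*K))
-138182 + k(-7)*(V(12) - 111) = -138182 + ((½)*(-7 - 3*(-7))/(-7))*(24*12 - 111) = -138182 + ((½)*(-⅐)*(-7 + 21))*(288 - 111) = -138182 + ((½)*(-⅐)*14)*177 = -138182 - 1*177 = -138182 - 177 = -138359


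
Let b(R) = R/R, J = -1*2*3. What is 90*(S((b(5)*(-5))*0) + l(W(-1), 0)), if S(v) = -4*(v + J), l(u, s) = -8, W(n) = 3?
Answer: 1440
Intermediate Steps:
J = -6 (J = -2*3 = -6)
b(R) = 1
S(v) = 24 - 4*v (S(v) = -4*(v - 6) = -4*(-6 + v) = 24 - 4*v)
90*(S((b(5)*(-5))*0) + l(W(-1), 0)) = 90*((24 - 4*1*(-5)*0) - 8) = 90*((24 - (-20)*0) - 8) = 90*((24 - 4*0) - 8) = 90*((24 + 0) - 8) = 90*(24 - 8) = 90*16 = 1440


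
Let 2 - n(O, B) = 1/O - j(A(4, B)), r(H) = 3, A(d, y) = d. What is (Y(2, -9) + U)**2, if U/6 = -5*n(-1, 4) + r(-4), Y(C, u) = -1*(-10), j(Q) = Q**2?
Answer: 293764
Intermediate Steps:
n(O, B) = 18 - 1/O (n(O, B) = 2 - (1/O - 1*4**2) = 2 - (1/O - 1*16) = 2 - (1/O - 16) = 2 - (-16 + 1/O) = 2 + (16 - 1/O) = 18 - 1/O)
Y(C, u) = 10
U = -552 (U = 6*(-5*(18 - 1/(-1)) + 3) = 6*(-5*(18 - 1*(-1)) + 3) = 6*(-5*(18 + 1) + 3) = 6*(-5*19 + 3) = 6*(-95 + 3) = 6*(-92) = -552)
(Y(2, -9) + U)**2 = (10 - 552)**2 = (-542)**2 = 293764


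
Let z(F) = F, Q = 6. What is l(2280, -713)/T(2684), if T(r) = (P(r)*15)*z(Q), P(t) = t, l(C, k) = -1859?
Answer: -169/21960 ≈ -0.0076958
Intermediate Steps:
T(r) = 90*r (T(r) = (r*15)*6 = (15*r)*6 = 90*r)
l(2280, -713)/T(2684) = -1859/(90*2684) = -1859/241560 = -1859*1/241560 = -169/21960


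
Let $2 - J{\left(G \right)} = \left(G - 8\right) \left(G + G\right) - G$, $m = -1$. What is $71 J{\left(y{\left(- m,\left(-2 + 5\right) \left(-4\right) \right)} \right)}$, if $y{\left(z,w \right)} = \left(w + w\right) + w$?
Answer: $-227342$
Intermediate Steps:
$y{\left(z,w \right)} = 3 w$ ($y{\left(z,w \right)} = 2 w + w = 3 w$)
$J{\left(G \right)} = 2 + G - 2 G \left(-8 + G\right)$ ($J{\left(G \right)} = 2 - \left(\left(G - 8\right) \left(G + G\right) - G\right) = 2 - \left(\left(-8 + G\right) 2 G - G\right) = 2 - \left(2 G \left(-8 + G\right) - G\right) = 2 - \left(- G + 2 G \left(-8 + G\right)\right) = 2 + G - 2 G \left(-8 + G\right)$)
$71 J{\left(y{\left(- m,\left(-2 + 5\right) \left(-4\right) \right)} \right)} = 71 \left(2 - 2 \left(3 \left(-2 + 5\right) \left(-4\right)\right)^{2} + 17 \cdot 3 \left(-2 + 5\right) \left(-4\right)\right) = 71 \left(2 - 2 \left(3 \cdot 3 \left(-4\right)\right)^{2} + 17 \cdot 3 \cdot 3 \left(-4\right)\right) = 71 \left(2 - 2 \left(3 \left(-12\right)\right)^{2} + 17 \cdot 3 \left(-12\right)\right) = 71 \left(2 - 2 \left(-36\right)^{2} + 17 \left(-36\right)\right) = 71 \left(2 - 2592 - 612\right) = 71 \left(-3202\right) = -227342$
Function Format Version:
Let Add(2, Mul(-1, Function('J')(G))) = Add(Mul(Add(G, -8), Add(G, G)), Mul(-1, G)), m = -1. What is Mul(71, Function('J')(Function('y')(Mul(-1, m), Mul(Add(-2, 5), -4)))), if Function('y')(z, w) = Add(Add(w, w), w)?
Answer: -227342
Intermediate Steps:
Function('y')(z, w) = Mul(3, w) (Function('y')(z, w) = Add(Mul(2, w), w) = Mul(3, w))
Function('J')(G) = Add(2, G, Mul(-2, G, Add(-8, G))) (Function('J')(G) = Add(2, Mul(-1, Add(Mul(Add(G, -8), Add(G, G)), Mul(-1, G)))) = Add(2, Mul(-1, Add(Mul(Add(-8, G), Mul(2, G)), Mul(-1, G)))) = Add(2, Mul(-1, Add(Mul(2, G, Add(-8, G)), Mul(-1, G)))) = Add(2, Mul(-1, Add(Mul(-1, G), Mul(2, G, Add(-8, G))))) = Add(2, Add(G, Mul(-2, G, Add(-8, G)))) = Add(2, G, Mul(-2, G, Add(-8, G))))
Mul(71, Function('J')(Function('y')(Mul(-1, m), Mul(Add(-2, 5), -4)))) = Mul(71, Add(2, Mul(-2, Pow(Mul(3, Mul(Add(-2, 5), -4)), 2)), Mul(17, Mul(3, Mul(Add(-2, 5), -4))))) = Mul(71, Add(2, Mul(-2, Pow(Mul(3, Mul(3, -4)), 2)), Mul(17, Mul(3, Mul(3, -4))))) = Mul(71, Add(2, Mul(-2, Pow(Mul(3, -12), 2)), Mul(17, Mul(3, -12)))) = Mul(71, Add(2, Mul(-2, Pow(-36, 2)), Mul(17, -36))) = Mul(71, Add(2, Mul(-2, 1296), -612)) = Mul(71, Add(2, -2592, -612)) = Mul(71, -3202) = -227342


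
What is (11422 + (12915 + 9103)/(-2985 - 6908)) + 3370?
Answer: 146315238/9893 ≈ 14790.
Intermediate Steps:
(11422 + (12915 + 9103)/(-2985 - 6908)) + 3370 = (11422 + 22018/(-9893)) + 3370 = (11422 + 22018*(-1/9893)) + 3370 = (11422 - 22018/9893) + 3370 = 112975828/9893 + 3370 = 146315238/9893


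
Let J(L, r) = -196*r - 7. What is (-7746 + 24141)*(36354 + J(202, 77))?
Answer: 348475725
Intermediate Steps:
J(L, r) = -7 - 196*r
(-7746 + 24141)*(36354 + J(202, 77)) = (-7746 + 24141)*(36354 + (-7 - 196*77)) = 16395*(36354 + (-7 - 15092)) = 16395*(36354 - 15099) = 16395*21255 = 348475725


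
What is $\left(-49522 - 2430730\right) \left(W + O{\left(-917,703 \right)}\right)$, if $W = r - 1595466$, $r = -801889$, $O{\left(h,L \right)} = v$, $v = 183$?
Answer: $5945590647344$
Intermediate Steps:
$O{\left(h,L \right)} = 183$
$W = -2397355$ ($W = -801889 - 1595466 = -2397355$)
$\left(-49522 - 2430730\right) \left(W + O{\left(-917,703 \right)}\right) = \left(-49522 - 2430730\right) \left(-2397355 + 183\right) = \left(-2480252\right) \left(-2397172\right) = 5945590647344$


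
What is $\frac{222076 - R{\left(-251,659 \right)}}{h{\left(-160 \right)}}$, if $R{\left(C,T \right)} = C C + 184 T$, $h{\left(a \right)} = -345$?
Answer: $- \frac{37819}{345} \approx -109.62$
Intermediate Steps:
$R{\left(C,T \right)} = C^{2} + 184 T$
$\frac{222076 - R{\left(-251,659 \right)}}{h{\left(-160 \right)}} = \frac{222076 - \left(\left(-251\right)^{2} + 184 \cdot 659\right)}{-345} = \left(222076 - \left(63001 + 121256\right)\right) \left(- \frac{1}{345}\right) = \left(222076 - 184257\right) \left(- \frac{1}{345}\right) = 37819 \left(- \frac{1}{345}\right) = - \frac{37819}{345}$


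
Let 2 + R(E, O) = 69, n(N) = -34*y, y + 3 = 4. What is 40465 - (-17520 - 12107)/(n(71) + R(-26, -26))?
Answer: 1364972/33 ≈ 41363.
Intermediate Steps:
y = 1 (y = -3 + 4 = 1)
n(N) = -34 (n(N) = -34*1 = -34)
R(E, O) = 67 (R(E, O) = -2 + 69 = 67)
40465 - (-17520 - 12107)/(n(71) + R(-26, -26)) = 40465 - (-17520 - 12107)/(-34 + 67) = 40465 - (-29627)/33 = 40465 - 1*(-29627/33) = 40465 + 29627/33 = 1364972/33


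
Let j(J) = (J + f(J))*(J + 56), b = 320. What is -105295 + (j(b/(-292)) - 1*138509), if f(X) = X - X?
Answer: -1299552156/5329 ≈ -2.4386e+5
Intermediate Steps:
f(X) = 0
j(J) = J*(56 + J) (j(J) = (J + 0)*(J + 56) = J*(56 + J))
-105295 + (j(b/(-292)) - 1*138509) = -105295 + ((320/(-292))*(56 + 320/(-292)) - 1*138509) = -105295 + ((320*(-1/292))*(56 + 320*(-1/292)) - 138509) = -105295 + (-80*(56 - 80/73)/73 - 138509) = -105295 + (-80/73*4008/73 - 138509) = -105295 + (-320640/5329 - 138509) = -105295 - 738435101/5329 = -1299552156/5329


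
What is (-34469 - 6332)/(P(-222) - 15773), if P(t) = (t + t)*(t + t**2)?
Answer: 40801/21799301 ≈ 0.0018717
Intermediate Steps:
P(t) = 2*t*(t + t**2) (P(t) = (2*t)*(t + t**2) = 2*t*(t + t**2))
(-34469 - 6332)/(P(-222) - 15773) = (-34469 - 6332)/(2*(-222)**2*(1 - 222) - 15773) = -40801/(2*49284*(-221) - 15773) = -40801/(-21783528 - 15773) = -40801/(-21799301) = -40801*(-1/21799301) = 40801/21799301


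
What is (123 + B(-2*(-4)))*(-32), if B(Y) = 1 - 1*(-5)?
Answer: -4128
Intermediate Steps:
B(Y) = 6 (B(Y) = 1 + 5 = 6)
(123 + B(-2*(-4)))*(-32) = (123 + 6)*(-32) = 129*(-32) = -4128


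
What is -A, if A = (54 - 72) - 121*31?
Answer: 3769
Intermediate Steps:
A = -3769 (A = -18 - 3751 = -3769)
-A = -1*(-3769) = 3769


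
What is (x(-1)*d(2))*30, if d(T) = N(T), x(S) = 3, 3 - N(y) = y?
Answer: 90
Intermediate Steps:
N(y) = 3 - y
d(T) = 3 - T
(x(-1)*d(2))*30 = (3*(3 - 1*2))*30 = (3*(3 - 2))*30 = (3*1)*30 = 3*30 = 90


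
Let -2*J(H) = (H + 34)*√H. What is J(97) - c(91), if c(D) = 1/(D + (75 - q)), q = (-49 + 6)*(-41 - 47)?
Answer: 1/3618 - 131*√97/2 ≈ -645.10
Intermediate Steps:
J(H) = -√H*(34 + H)/2 (J(H) = -(H + 34)*√H/2 = -(34 + H)*√H/2 = -√H*(34 + H)/2)
q = 3784 (q = -43*(-88) = 3784)
c(D) = 1/(-3709 + D) (c(D) = 1/(D + (75 - 1*3784)) = 1/(D + (75 - 3784)) = 1/(D - 3709) = 1/(-3709 + D))
J(97) - c(91) = √97*(-34 - 1*97)/2 - 1/(-3709 + 91) = √97*(-34 - 97)/2 - 1/(-3618) = (½)*√97*(-131) - 1*(-1/3618) = -131*√97/2 + 1/3618 = 1/3618 - 131*√97/2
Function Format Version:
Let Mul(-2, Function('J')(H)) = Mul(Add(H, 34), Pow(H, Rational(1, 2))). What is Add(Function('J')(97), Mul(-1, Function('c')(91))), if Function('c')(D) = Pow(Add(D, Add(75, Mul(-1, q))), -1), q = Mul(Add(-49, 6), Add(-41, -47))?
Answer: Add(Rational(1, 3618), Mul(Rational(-131, 2), Pow(97, Rational(1, 2)))) ≈ -645.10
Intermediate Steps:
Function('J')(H) = Mul(Rational(-1, 2), Pow(H, Rational(1, 2)), Add(34, H)) (Function('J')(H) = Mul(Rational(-1, 2), Mul(Add(H, 34), Pow(H, Rational(1, 2)))) = Mul(Rational(-1, 2), Mul(Add(34, H), Pow(H, Rational(1, 2)))) = Mul(Rational(-1, 2), Mul(Pow(H, Rational(1, 2)), Add(34, H))) = Mul(Rational(-1, 2), Pow(H, Rational(1, 2)), Add(34, H)))
q = 3784 (q = Mul(-43, -88) = 3784)
Function('c')(D) = Pow(Add(-3709, D), -1) (Function('c')(D) = Pow(Add(D, Add(75, Mul(-1, 3784))), -1) = Pow(Add(D, Add(75, -3784)), -1) = Pow(Add(D, -3709), -1) = Pow(Add(-3709, D), -1))
Add(Function('J')(97), Mul(-1, Function('c')(91))) = Add(Mul(Rational(1, 2), Pow(97, Rational(1, 2)), Add(-34, Mul(-1, 97))), Mul(-1, Pow(Add(-3709, 91), -1))) = Add(Mul(Rational(1, 2), Pow(97, Rational(1, 2)), Add(-34, -97)), Mul(-1, Pow(-3618, -1))) = Add(Mul(Rational(1, 2), Pow(97, Rational(1, 2)), -131), Mul(-1, Rational(-1, 3618))) = Add(Mul(Rational(-131, 2), Pow(97, Rational(1, 2))), Rational(1, 3618)) = Add(Rational(1, 3618), Mul(Rational(-131, 2), Pow(97, Rational(1, 2))))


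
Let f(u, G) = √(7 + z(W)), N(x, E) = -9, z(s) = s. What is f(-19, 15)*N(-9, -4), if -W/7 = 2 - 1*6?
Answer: -9*√35 ≈ -53.245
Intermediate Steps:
W = 28 (W = -7*(2 - 1*6) = -7*(2 - 6) = -7*(-4) = 28)
f(u, G) = √35 (f(u, G) = √(7 + 28) = √35)
f(-19, 15)*N(-9, -4) = √35*(-9) = -9*√35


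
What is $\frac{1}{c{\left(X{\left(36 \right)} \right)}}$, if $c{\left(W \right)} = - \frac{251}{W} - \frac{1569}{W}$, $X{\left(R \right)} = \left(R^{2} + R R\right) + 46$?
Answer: $- \frac{1319}{910} \approx -1.4495$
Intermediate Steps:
$X{\left(R \right)} = 46 + 2 R^{2}$ ($X{\left(R \right)} = \left(R^{2} + R^{2}\right) + 46 = 2 R^{2} + 46 = 46 + 2 R^{2}$)
$c{\left(W \right)} = - \frac{1820}{W}$
$\frac{1}{c{\left(X{\left(36 \right)} \right)}} = \frac{1}{\left(-1820\right) \frac{1}{46 + 2 \cdot 36^{2}}} = \frac{1}{\left(-1820\right) \frac{1}{46 + 2 \cdot 1296}} = \frac{1}{\left(-1820\right) \frac{1}{46 + 2592}} = \frac{1}{\left(-1820\right) \frac{1}{2638}} = \frac{1}{- \frac{910}{1319}} = - \frac{1319}{910}$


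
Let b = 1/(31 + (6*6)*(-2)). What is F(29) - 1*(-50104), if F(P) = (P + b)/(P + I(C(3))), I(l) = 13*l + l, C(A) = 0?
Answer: 59574844/1189 ≈ 50105.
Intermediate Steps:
I(l) = 14*l
b = -1/41 (b = 1/(31 + 36*(-2)) = 1/(31 - 72) = 1/(-41) = -1/41 ≈ -0.024390)
F(P) = (-1/41 + P)/P (F(P) = (P - 1/41)/(P + 14*0) = (-1/41 + P)/(P + 0) = (-1/41 + P)/P)
F(29) - 1*(-50104) = (-1/41 + 29)/29 - 1*(-50104) = (1/29)*(1188/41) + 50104 = 1188/1189 + 50104 = 59574844/1189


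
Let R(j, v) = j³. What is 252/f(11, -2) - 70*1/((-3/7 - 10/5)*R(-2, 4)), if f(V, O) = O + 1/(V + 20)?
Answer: -546161/4148 ≈ -131.67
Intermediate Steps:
f(V, O) = O + 1/(20 + V)
252/f(11, -2) - 70*1/((-3/7 - 10/5)*R(-2, 4)) = 252/(((1 + 20*(-2) - 2*11)/(20 + 11))) - 70*(-1/(8*(-3/7 - 10/5))) = 252/(((1 - 40 - 22)/31)) - 70*(-1/(8*(-3*⅐ - 10*⅕))) = 252/(((1/31)*(-61))) - 70*(-1/(8*(-3/7 - 2))) = 252/(-61/31) - 70/((-17/7*(-8))) = 252*(-31/61) - 70/136/7 = -7812/61 - 70*7/136 = -7812/61 - 245/68 = -546161/4148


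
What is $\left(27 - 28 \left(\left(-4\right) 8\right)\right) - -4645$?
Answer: $5568$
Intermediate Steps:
$\left(27 - 28 \left(\left(-4\right) 8\right)\right) - -4645 = \left(27 - -896\right) + 4645 = \left(27 + 896\right) + 4645 = 923 + 4645 = 5568$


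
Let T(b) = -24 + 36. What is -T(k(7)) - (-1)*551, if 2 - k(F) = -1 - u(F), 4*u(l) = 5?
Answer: 539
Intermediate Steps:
u(l) = 5/4 (u(l) = (1/4)*5 = 5/4)
k(F) = 17/4 (k(F) = 2 - (-1 - 1*5/4) = 2 - (-1 - 5/4) = 2 - 1*(-9/4) = 2 + 9/4 = 17/4)
T(b) = 12
-T(k(7)) - (-1)*551 = -1*12 - (-1)*551 = -12 - 1*(-551) = -12 + 551 = 539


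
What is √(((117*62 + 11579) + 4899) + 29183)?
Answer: √52915 ≈ 230.03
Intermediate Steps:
√(((117*62 + 11579) + 4899) + 29183) = √(((7254 + 11579) + 4899) + 29183) = √((18833 + 4899) + 29183) = √(23732 + 29183) = √52915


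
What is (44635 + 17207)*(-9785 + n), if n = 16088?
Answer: 389790126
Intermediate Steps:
(44635 + 17207)*(-9785 + n) = (44635 + 17207)*(-9785 + 16088) = 61842*6303 = 389790126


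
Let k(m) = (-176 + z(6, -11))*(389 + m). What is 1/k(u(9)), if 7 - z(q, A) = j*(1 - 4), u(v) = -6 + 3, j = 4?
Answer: -1/60602 ≈ -1.6501e-5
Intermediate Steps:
u(v) = -3
z(q, A) = 19 (z(q, A) = 7 - 4*(1 - 4) = 7 - 4*(-3) = 7 - 1*(-12) = 7 + 12 = 19)
k(m) = -61073 - 157*m (k(m) = (-176 + 19)*(389 + m) = -157*(389 + m) = -61073 - 157*m)
1/k(u(9)) = 1/(-61073 - 157*(-3)) = 1/(-61073 + 471) = 1/(-60602) = -1/60602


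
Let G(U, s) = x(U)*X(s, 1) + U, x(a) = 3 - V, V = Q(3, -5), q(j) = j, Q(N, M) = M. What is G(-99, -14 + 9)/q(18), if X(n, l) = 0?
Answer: -11/2 ≈ -5.5000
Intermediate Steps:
V = -5
x(a) = 8 (x(a) = 3 - 1*(-5) = 3 + 5 = 8)
G(U, s) = U (G(U, s) = 8*0 + U = 0 + U = U)
G(-99, -14 + 9)/q(18) = -99/18 = -99*1/18 = -11/2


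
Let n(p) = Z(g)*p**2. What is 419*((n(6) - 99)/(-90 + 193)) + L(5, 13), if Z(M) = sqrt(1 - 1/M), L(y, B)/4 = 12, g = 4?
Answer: -36537/103 + 7542*sqrt(3)/103 ≈ -227.90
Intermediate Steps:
L(y, B) = 48 (L(y, B) = 4*12 = 48)
n(p) = sqrt(3)*p**2/2 (n(p) = sqrt((-1 + 4)/4)*p**2 = sqrt((1/4)*3)*p**2 = sqrt(3/4)*p**2 = (sqrt(3)/2)*p**2 = sqrt(3)*p**2/2)
419*((n(6) - 99)/(-90 + 193)) + L(5, 13) = 419*(((1/2)*sqrt(3)*6**2 - 99)/(-90 + 193)) + 48 = 419*(((1/2)*sqrt(3)*36 - 99)/103) + 48 = 419*((18*sqrt(3) - 99)*(1/103)) + 48 = 419*((-99 + 18*sqrt(3))*(1/103)) + 48 = 419*(-99/103 + 18*sqrt(3)/103) + 48 = (-41481/103 + 7542*sqrt(3)/103) + 48 = -36537/103 + 7542*sqrt(3)/103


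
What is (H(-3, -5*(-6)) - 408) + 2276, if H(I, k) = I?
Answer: 1865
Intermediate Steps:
(H(-3, -5*(-6)) - 408) + 2276 = (-3 - 408) + 2276 = -411 + 2276 = 1865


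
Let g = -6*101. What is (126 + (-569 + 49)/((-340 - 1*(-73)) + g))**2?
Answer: 12214228324/762129 ≈ 16026.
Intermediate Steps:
g = -606
(126 + (-569 + 49)/((-340 - 1*(-73)) + g))**2 = (126 + (-569 + 49)/((-340 - 1*(-73)) - 606))**2 = (126 - 520/((-340 + 73) - 606))**2 = (126 - 520/(-267 - 606))**2 = (126 - 520/(-873))**2 = (126 - 520*(-1/873))**2 = (126 + 520/873)**2 = (110518/873)**2 = 12214228324/762129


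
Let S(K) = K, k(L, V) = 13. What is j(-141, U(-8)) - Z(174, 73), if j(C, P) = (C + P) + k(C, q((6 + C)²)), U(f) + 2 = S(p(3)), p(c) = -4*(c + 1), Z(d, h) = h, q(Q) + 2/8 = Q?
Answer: -219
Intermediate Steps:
q(Q) = -¼ + Q
p(c) = -4 - 4*c (p(c) = -4*(1 + c) = -4 - 4*c)
U(f) = -18 (U(f) = -2 + (-4 - 4*3) = -2 + (-4 - 12) = -2 - 16 = -18)
j(C, P) = 13 + C + P (j(C, P) = (C + P) + 13 = 13 + C + P)
j(-141, U(-8)) - Z(174, 73) = (13 - 141 - 18) - 1*73 = -146 - 73 = -219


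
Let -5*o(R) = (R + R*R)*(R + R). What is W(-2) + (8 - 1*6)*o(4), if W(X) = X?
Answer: -66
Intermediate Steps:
o(R) = -2*R*(R + R**2)/5 (o(R) = -(R + R*R)*(R + R)/5 = -(R + R**2)*2*R/5 = -2*R*(R + R**2)/5)
W(-2) + (8 - 1*6)*o(4) = -2 + (8 - 1*6)*((2/5)*4**2*(-1 - 1*4)) = -2 + (8 - 6)*((2/5)*16*(-1 - 4)) = -2 + 2*((2/5)*16*(-5)) = -2 + 2*(-32) = -2 - 64 = -66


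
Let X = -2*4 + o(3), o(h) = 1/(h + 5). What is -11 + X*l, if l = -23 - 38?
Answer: 3755/8 ≈ 469.38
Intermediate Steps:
o(h) = 1/(5 + h)
l = -61
X = -63/8 (X = -2*4 + 1/(5 + 3) = -8 + 1/8 = -8 + ⅛ = -63/8 ≈ -7.8750)
-11 + X*l = -11 - 63/8*(-61) = -11 + 3843/8 = 3755/8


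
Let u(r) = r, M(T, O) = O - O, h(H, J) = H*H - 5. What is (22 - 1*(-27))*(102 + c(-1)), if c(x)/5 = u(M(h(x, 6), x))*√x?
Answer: 4998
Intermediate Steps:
h(H, J) = -5 + H² (h(H, J) = H² - 5 = -5 + H²)
M(T, O) = 0
c(x) = 0 (c(x) = 5*(0*√x) = 5*0 = 0)
(22 - 1*(-27))*(102 + c(-1)) = (22 - 1*(-27))*(102 + 0) = (22 + 27)*102 = 49*102 = 4998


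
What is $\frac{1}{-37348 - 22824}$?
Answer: $- \frac{1}{60172} \approx -1.6619 \cdot 10^{-5}$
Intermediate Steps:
$\frac{1}{-37348 - 22824} = \frac{1}{-60172} = - \frac{1}{60172}$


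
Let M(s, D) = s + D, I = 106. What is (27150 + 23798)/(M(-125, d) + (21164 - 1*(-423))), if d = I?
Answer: 12737/5392 ≈ 2.3622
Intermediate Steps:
d = 106
M(s, D) = D + s
(27150 + 23798)/(M(-125, d) + (21164 - 1*(-423))) = (27150 + 23798)/((106 - 125) + (21164 - 1*(-423))) = 50948/(-19 + (21164 + 423)) = 50948/(-19 + 21587) = 50948/21568 = 50948*(1/21568) = 12737/5392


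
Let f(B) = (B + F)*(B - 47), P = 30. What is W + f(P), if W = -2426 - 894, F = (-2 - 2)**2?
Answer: -4102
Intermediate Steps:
F = 16 (F = (-4)**2 = 16)
W = -3320
f(B) = (-47 + B)*(16 + B) (f(B) = (B + 16)*(B - 47) = (16 + B)*(-47 + B) = (-47 + B)*(16 + B))
W + f(P) = -3320 + (-752 + 30**2 - 31*30) = -3320 + (-752 + 900 - 930) = -3320 - 782 = -4102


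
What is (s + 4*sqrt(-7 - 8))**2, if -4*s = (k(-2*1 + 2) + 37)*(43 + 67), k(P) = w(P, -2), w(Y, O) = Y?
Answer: 4140265/4 - 8140*I*sqrt(15) ≈ 1.0351e+6 - 31526.0*I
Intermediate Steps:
k(P) = P
s = -2035/2 (s = -((-2*1 + 2) + 37)*(43 + 67)/4 = -((-2 + 2) + 37)*110/4 = -(0 + 37)*110/4 = -37*110/4 = -1/4*4070 = -2035/2 ≈ -1017.5)
(s + 4*sqrt(-7 - 8))**2 = (-2035/2 + 4*sqrt(-7 - 8))**2 = (-2035/2 + 4*sqrt(-15))**2 = (-2035/2 + 4*(I*sqrt(15)))**2 = (-2035/2 + 4*I*sqrt(15))**2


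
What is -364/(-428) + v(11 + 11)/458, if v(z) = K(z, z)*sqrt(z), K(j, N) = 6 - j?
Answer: 91/107 - 8*sqrt(22)/229 ≈ 0.68661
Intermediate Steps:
v(z) = sqrt(z)*(6 - z) (v(z) = (6 - z)*sqrt(z) = sqrt(z)*(6 - z))
-364/(-428) + v(11 + 11)/458 = -364/(-428) + (sqrt(11 + 11)*(6 - (11 + 11)))/458 = -364*(-1/428) + (sqrt(22)*(6 - 1*22))*(1/458) = 91/107 + (sqrt(22)*(6 - 22))*(1/458) = 91/107 + (sqrt(22)*(-16))*(1/458) = 91/107 - 16*sqrt(22)*(1/458) = 91/107 - 8*sqrt(22)/229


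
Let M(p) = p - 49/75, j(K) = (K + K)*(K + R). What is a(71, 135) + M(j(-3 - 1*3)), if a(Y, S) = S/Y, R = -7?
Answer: 837346/5325 ≈ 157.25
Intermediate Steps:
j(K) = 2*K*(-7 + K) (j(K) = (K + K)*(K - 7) = (2*K)*(-7 + K) = 2*K*(-7 + K))
M(p) = -49/75 + p (M(p) = p - 49*1/75 = p - 49/75 = -49/75 + p)
a(71, 135) + M(j(-3 - 1*3)) = 135/71 + (-49/75 + 2*(-3 - 1*3)*(-7 + (-3 - 1*3))) = 135*(1/71) + (-49/75 + 2*(-3 - 3)*(-7 + (-3 - 3))) = 135/71 + (-49/75 + 2*(-6)*(-7 - 6)) = 135/71 + (-49/75 + 2*(-6)*(-13)) = 135/71 + (-49/75 + 156) = 135/71 + 11651/75 = 837346/5325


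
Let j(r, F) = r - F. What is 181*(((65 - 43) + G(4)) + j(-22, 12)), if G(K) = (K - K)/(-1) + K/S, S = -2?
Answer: -2534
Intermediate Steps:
G(K) = -K/2 (G(K) = (K - K)/(-1) + K/(-2) = 0*(-1) + K*(-½) = 0 - K/2 = -K/2)
181*(((65 - 43) + G(4)) + j(-22, 12)) = 181*(((65 - 43) - ½*4) + (-22 - 1*12)) = 181*((22 - 2) + (-22 - 12)) = 181*(20 - 34) = 181*(-14) = -2534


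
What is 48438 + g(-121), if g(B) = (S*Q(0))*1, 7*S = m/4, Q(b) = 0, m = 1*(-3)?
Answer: 48438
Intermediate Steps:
m = -3
S = -3/28 (S = (-3/4)/7 = (-3*1/4)/7 = (1/7)*(-3/4) = -3/28 ≈ -0.10714)
g(B) = 0 (g(B) = -3/28*0*1 = 0*1 = 0)
48438 + g(-121) = 48438 + 0 = 48438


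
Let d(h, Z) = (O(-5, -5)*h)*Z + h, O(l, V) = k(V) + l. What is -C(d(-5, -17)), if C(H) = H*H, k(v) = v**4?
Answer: -2776763025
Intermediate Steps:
O(l, V) = l + V**4 (O(l, V) = V**4 + l = l + V**4)
d(h, Z) = h + 620*Z*h (d(h, Z) = ((-5 + (-5)**4)*h)*Z + h = ((-5 + 625)*h)*Z + h = (620*h)*Z + h = 620*Z*h + h = h + 620*Z*h)
C(H) = H**2
-C(d(-5, -17)) = -(-5*(1 + 620*(-17)))**2 = -(-5*(1 - 10540))**2 = -(-5*(-10539))**2 = -1*52695**2 = -1*2776763025 = -2776763025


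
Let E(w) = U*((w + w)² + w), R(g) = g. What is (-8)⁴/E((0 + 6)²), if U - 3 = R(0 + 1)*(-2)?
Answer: 1024/1305 ≈ 0.78467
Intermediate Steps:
U = 1 (U = 3 + (0 + 1)*(-2) = 3 + 1*(-2) = 3 - 2 = 1)
E(w) = w + 4*w² (E(w) = 1*((w + w)² + w) = 1*((2*w)² + w) = 1*(4*w² + w) = 1*(w + 4*w²) = w + 4*w²)
(-8)⁴/E((0 + 6)²) = (-8)⁴/(((0 + 6)²*(1 + 4*(0 + 6)²))) = 4096/((6²*(1 + 4*6²))) = 4096/((36*(1 + 4*36))) = 4096/((36*(1 + 144))) = 4096/((36*145)) = 4096/5220 = 4096*(1/5220) = 1024/1305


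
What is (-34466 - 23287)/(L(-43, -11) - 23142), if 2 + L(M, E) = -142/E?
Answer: 211761/84814 ≈ 2.4968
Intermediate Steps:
L(M, E) = -2 - 142/E
(-34466 - 23287)/(L(-43, -11) - 23142) = (-34466 - 23287)/((-2 - 142/(-11)) - 23142) = -57753/((-2 - 142*(-1/11)) - 23142) = -57753/((-2 + 142/11) - 23142) = -57753/(120/11 - 23142) = -57753/(-254442/11) = -57753*(-11/254442) = 211761/84814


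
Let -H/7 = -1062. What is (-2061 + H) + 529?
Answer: 5902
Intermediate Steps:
H = 7434 (H = -7*(-1062) = 7434)
(-2061 + H) + 529 = (-2061 + 7434) + 529 = 5373 + 529 = 5902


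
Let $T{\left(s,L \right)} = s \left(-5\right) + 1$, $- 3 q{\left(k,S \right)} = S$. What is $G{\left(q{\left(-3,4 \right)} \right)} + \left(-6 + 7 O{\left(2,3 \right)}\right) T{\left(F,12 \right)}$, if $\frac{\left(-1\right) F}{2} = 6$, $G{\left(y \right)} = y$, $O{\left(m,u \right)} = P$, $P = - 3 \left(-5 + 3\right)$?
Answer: $\frac{6584}{3} \approx 2194.7$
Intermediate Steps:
$P = 6$ ($P = \left(-3\right) \left(-2\right) = 6$)
$O{\left(m,u \right)} = 6$
$q{\left(k,S \right)} = - \frac{S}{3}$
$F = -12$ ($F = \left(-2\right) 6 = -12$)
$T{\left(s,L \right)} = 1 - 5 s$ ($T{\left(s,L \right)} = - 5 s + 1 = 1 - 5 s$)
$G{\left(q{\left(-3,4 \right)} \right)} + \left(-6 + 7 O{\left(2,3 \right)}\right) T{\left(F,12 \right)} = \left(- \frac{1}{3}\right) 4 + \left(-6 + 7 \cdot 6\right) \left(1 - -60\right) = - \frac{4}{3} + \left(-6 + 42\right) \left(1 + 60\right) = - \frac{4}{3} + 36 \cdot 61 = - \frac{4}{3} + 2196 = \frac{6584}{3}$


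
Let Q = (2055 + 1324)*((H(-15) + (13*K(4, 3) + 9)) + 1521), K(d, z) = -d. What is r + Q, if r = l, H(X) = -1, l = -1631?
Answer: 4989152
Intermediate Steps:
r = -1631
Q = 4990783 (Q = (2055 + 1324)*((-1 + (13*(-1*4) + 9)) + 1521) = 3379*((-1 + (13*(-4) + 9)) + 1521) = 3379*((-1 + (-52 + 9)) + 1521) = 3379*((-1 - 43) + 1521) = 3379*(-44 + 1521) = 3379*1477 = 4990783)
r + Q = -1631 + 4990783 = 4989152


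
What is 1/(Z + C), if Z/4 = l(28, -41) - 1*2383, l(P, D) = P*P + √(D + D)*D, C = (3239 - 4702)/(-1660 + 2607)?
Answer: -5737375825/38683006464473 + 147076676*I*√82/38683006464473 ≈ -0.00014832 + 3.4429e-5*I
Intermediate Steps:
C = -1463/947 ≈ -1.5449
l(P, D) = P² + √2*D^(3/2) (l(P, D) = P² + √(2*D)*D = P² + (√2*√D)*D = P² + √2*D^(3/2))
Z = -6396 - 164*I*√82 (Z = 4*((28² + √2*(-41)^(3/2)) - 1*2383) = 4*((784 + √2*(-41*I*√41)) - 2383) = 4*((784 - 41*I*√82) - 2383) = 4*(-1599 - 41*I*√82) = -6396 - 164*I*√82 ≈ -6396.0 - 1485.1*I)
1/(Z + C) = 1/((-6396 - 164*I*√82) - 1463/947) = 1/(-6058475/947 - 164*I*√82)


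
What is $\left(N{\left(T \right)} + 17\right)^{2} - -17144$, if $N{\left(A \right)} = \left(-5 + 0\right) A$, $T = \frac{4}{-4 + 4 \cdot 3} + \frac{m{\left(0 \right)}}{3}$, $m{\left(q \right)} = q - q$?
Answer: $\frac{69417}{4} \approx 17354.0$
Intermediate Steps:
$m{\left(q \right)} = 0$
$T = \frac{1}{2}$ ($T = \frac{4}{-4 + 4 \cdot 3} + \frac{0}{3} = \frac{4}{-4 + 12} + 0 \cdot \frac{1}{3} = \frac{4}{8} + 0 = 4 \cdot \frac{1}{8} + 0 = \frac{1}{2} + 0 = \frac{1}{2} \approx 0.5$)
$N{\left(A \right)} = - 5 A$
$\left(N{\left(T \right)} + 17\right)^{2} - -17144 = \left(\left(-5\right) \frac{1}{2} + 17\right)^{2} - -17144 = \left(- \frac{5}{2} + 17\right)^{2} + 17144 = \left(\frac{29}{2}\right)^{2} + 17144 = \frac{841}{4} + 17144 = \frac{69417}{4}$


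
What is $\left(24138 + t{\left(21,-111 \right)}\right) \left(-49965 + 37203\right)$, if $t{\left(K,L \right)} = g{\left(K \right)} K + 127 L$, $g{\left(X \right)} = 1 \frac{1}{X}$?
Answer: $-128156004$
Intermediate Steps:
$g{\left(X \right)} = \frac{1}{X}$
$t{\left(K,L \right)} = 1 + 127 L$ ($t{\left(K,L \right)} = \frac{K}{K} + 127 L = 1 + 127 L$)
$\left(24138 + t{\left(21,-111 \right)}\right) \left(-49965 + 37203\right) = \left(24138 + \left(1 + 127 \left(-111\right)\right)\right) \left(-49965 + 37203\right) = \left(24138 + \left(1 - 14097\right)\right) \left(-12762\right) = \left(24138 - 14096\right) \left(-12762\right) = 10042 \left(-12762\right) = -128156004$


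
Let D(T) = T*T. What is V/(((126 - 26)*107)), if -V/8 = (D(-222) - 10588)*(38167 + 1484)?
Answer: -3068670192/2675 ≈ -1.1472e+6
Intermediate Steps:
D(T) = T**2
V = -12274680768 (V = -8*((-222)**2 - 10588)*(38167 + 1484) = -8*(49284 - 10588)*39651 = -309568*39651 = -8*1534335096 = -12274680768)
V/(((126 - 26)*107)) = -12274680768*1/(107*(126 - 26)) = -12274680768/(100*107) = -12274680768/10700 = -12274680768*1/10700 = -3068670192/2675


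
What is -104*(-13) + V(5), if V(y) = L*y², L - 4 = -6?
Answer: 1302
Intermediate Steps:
L = -2 (L = 4 - 6 = -2)
V(y) = -2*y²
-104*(-13) + V(5) = -104*(-13) - 2*5² = 1352 - 2*25 = 1352 - 50 = 1302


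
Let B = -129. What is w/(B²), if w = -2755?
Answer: -2755/16641 ≈ -0.16556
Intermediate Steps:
w/(B²) = -2755/((-129)²) = -2755/16641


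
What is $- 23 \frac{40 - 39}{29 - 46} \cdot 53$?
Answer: $\frac{1219}{17} \approx 71.706$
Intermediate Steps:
$- 23 \frac{40 - 39}{29 - 46} \cdot 53 = - 23 \cdot 1 \frac{1}{-17} \cdot 53 = - 23 \cdot 1 \left(- \frac{1}{17}\right) 53 = \left(-23\right) \left(- \frac{1}{17}\right) 53 = \frac{23}{17} \cdot 53 = \frac{1219}{17}$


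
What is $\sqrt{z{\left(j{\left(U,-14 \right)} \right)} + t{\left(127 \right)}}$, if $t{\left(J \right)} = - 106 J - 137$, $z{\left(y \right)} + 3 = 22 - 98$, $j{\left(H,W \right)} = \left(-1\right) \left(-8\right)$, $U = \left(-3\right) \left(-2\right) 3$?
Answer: $i \sqrt{13678} \approx 116.95 i$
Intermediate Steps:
$U = 18$ ($U = 6 \cdot 3 = 18$)
$j{\left(H,W \right)} = 8$
$z{\left(y \right)} = -79$ ($z{\left(y \right)} = -3 + \left(22 - 98\right) = -3 - 76 = -79$)
$t{\left(J \right)} = -137 - 106 J$
$\sqrt{z{\left(j{\left(U,-14 \right)} \right)} + t{\left(127 \right)}} = \sqrt{-79 - 13599} = \sqrt{-13678} = i \sqrt{13678}$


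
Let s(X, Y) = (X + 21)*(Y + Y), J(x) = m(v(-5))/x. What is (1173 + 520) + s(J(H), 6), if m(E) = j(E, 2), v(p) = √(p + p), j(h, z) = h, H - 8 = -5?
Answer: 1945 + 4*I*√10 ≈ 1945.0 + 12.649*I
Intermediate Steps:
H = 3 (H = 8 - 5 = 3)
v(p) = √2*√p (v(p) = √(2*p) = √2*√p)
m(E) = E
J(x) = I*√10/x (J(x) = (√2*√(-5))/x = (√2*(I*√5))/x = (I*√10)/x = I*√10/x)
s(X, Y) = 2*Y*(21 + X) (s(X, Y) = (21 + X)*(2*Y) = 2*Y*(21 + X))
(1173 + 520) + s(J(H), 6) = (1173 + 520) + 2*6*(21 + I*√10/3) = 1693 + 2*6*(21 + I*√10*(⅓)) = 1693 + 2*6*(21 + I*√10/3) = 1693 + (252 + 4*I*√10) = 1945 + 4*I*√10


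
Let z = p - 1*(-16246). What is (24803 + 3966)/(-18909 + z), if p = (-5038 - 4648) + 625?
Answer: -28769/11724 ≈ -2.4539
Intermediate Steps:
p = -9061 (p = -9686 + 625 = -9061)
z = 7185 (z = -9061 - 1*(-16246) = -9061 + 16246 = 7185)
(24803 + 3966)/(-18909 + z) = (24803 + 3966)/(-18909 + 7185) = 28769/(-11724) = 28769*(-1/11724) = -28769/11724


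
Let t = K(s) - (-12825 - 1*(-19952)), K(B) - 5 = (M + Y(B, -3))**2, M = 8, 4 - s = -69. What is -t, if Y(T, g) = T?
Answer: 561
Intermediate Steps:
s = 73 (s = 4 - 1*(-69) = 4 + 69 = 73)
K(B) = 5 + (8 + B)**2
t = -561 (t = (5 + (8 + 73)**2) - (-12825 - 1*(-19952)) = (5 + 81**2) - (-12825 + 19952) = (5 + 6561) - 1*7127 = 6566 - 7127 = -561)
-t = -1*(-561) = 561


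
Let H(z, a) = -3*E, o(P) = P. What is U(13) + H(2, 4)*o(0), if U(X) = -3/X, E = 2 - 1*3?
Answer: -3/13 ≈ -0.23077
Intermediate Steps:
E = -1 (E = 2 - 3 = -1)
H(z, a) = 3 (H(z, a) = -3*(-1) = 3)
U(13) + H(2, 4)*o(0) = -3/13 + 3*0 = -3*1/13 + 0 = -3/13 + 0 = -3/13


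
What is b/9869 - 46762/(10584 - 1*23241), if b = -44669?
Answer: -103881355/124911933 ≈ -0.83164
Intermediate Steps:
b/9869 - 46762/(10584 - 1*23241) = -44669/9869 - 46762/(10584 - 1*23241) = -44669*1/9869 - 46762/(10584 - 23241) = -44669/9869 - 46762/(-12657) = -44669/9869 - 46762*(-1/12657) = -44669/9869 + 46762/12657 = -103881355/124911933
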